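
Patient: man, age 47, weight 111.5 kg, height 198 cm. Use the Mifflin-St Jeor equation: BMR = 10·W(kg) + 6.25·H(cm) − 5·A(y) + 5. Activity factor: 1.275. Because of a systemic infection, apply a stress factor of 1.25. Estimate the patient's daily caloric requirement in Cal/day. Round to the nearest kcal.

3383 Cal/day

Mifflin-St Jeor (male): BMR = 10(111.5) + 6.25(198) − 5(47) + 5 = 1115 + 1237.5 − 235 + 5 = 2122.5 kcal/day.
TEE = BMR × activity factor = 2122.5 × 1.275 = 2706.1875 kcal/day.
Apply stress factor: 2706.1875 × 1.25 = 3382.7344 kcal/day.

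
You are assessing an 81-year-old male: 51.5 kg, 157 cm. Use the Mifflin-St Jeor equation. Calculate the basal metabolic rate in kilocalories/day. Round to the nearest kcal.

Mifflin-St Jeor (male): BMR = 10(51.5) + 6.25(157) − 5(81) + 5 = 515 + 981.25 − 405 + 5 = 1096.25 kcal/day.

1096 kilocalories/day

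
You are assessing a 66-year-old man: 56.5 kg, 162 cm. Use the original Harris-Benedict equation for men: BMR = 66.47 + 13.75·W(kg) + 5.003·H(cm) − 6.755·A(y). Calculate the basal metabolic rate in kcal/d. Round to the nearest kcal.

Harris-Benedict: BMR = 66.47 + 13.75(56.5) + 5.003(162) − 6.755(66) = 1208.001 kcal/day.

1208 kcal/d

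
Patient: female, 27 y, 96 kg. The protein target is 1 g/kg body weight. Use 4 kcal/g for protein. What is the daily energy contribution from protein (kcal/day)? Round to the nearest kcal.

384 kcal/day

Protein = 1 g/kg × 96 kg = 96 g/day.
Protein energy = 96 g × 4 kcal/g = 384 kcal/day.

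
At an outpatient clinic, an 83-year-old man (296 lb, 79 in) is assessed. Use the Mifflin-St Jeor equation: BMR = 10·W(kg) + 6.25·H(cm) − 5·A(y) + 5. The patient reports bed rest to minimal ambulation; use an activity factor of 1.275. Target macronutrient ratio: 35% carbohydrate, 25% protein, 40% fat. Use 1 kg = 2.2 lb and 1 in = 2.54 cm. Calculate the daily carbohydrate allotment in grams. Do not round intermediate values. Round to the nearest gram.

244 g/day

Convert to metric: weight = 296 ÷ 2.2 = 134.5455 kg; height = 79 × 2.54 = 200.66 cm.
Mifflin-St Jeor (male): BMR = 10(134.5455) + 6.25(200.66) − 5(83) + 5 = 1345.4545 + 1254.125 − 415 + 5 = 2189.5795 kcal/day.
TEE = 2189.5795 × 1.275 = 2791.7139 kcal/day.
Carbohydrate energy = 35% × 2791.7139 = 977.0999 kcal.
Carbohydrate = 977.0999 ÷ 4 kcal/g = 244.275 g.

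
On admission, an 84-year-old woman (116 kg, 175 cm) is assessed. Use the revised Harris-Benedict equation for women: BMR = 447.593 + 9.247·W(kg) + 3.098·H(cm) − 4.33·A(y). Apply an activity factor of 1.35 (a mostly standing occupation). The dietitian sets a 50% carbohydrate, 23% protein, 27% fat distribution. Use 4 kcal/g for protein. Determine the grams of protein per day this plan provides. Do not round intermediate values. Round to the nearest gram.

Harris-Benedict: BMR = 447.593 + 9.247(116) + 3.098(175) − 4.33(84) = 1698.675 kcal/day.
TEE = 1698.675 × 1.35 = 2293.2113 kcal/day.
Protein energy = 23% × 2293.2113 = 527.4386 kcal.
Protein = 527.4386 ÷ 4 kcal/g = 131.8596 g.

132 g/day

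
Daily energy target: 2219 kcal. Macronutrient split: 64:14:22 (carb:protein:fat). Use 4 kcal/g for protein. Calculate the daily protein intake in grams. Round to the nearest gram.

Protein energy = 14% × 2219 = 310.66 kcal.
At 4 kcal/g: 310.66 ÷ 4 = 77.665 g.

78 g/day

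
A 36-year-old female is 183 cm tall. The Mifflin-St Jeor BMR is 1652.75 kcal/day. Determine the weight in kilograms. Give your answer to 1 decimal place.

85.0 kg

1652.75 = 10·W + 6.25(183) − 5(36) − 161
10·W = 1652.75 − 802.75 = 850, so W = 85 kg.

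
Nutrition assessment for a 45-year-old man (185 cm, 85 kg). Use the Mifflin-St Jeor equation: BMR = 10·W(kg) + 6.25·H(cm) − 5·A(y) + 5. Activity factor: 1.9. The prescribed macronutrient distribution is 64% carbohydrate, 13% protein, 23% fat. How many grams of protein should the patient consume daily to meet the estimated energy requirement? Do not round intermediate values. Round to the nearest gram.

110 g/day

Mifflin-St Jeor (male): BMR = 10(85) + 6.25(185) − 5(45) + 5 = 850 + 1156.25 − 225 + 5 = 1786.25 kcal/day.
TEE = 1786.25 × 1.9 = 3393.875 kcal/day.
Protein energy = 13% × 3393.875 = 441.2038 kcal.
Protein = 441.2038 ÷ 4 kcal/g = 110.3009 g.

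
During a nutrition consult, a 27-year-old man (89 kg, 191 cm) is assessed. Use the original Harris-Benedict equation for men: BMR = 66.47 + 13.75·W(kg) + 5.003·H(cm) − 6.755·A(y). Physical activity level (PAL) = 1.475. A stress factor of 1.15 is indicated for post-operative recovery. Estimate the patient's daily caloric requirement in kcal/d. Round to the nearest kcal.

3500 kcal/d

Harris-Benedict: BMR = 66.47 + 13.75(89) + 5.003(191) − 6.755(27) = 2063.408 kcal/day.
TEE = BMR × activity factor = 2063.408 × 1.475 = 3043.5268 kcal/day.
Apply stress factor: 3043.5268 × 1.15 = 3500.0558 kcal/day.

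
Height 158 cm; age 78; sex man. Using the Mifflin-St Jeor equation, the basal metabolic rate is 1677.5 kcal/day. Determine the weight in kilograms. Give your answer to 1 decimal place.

107.5 kg

1677.5 = 10·W + 6.25(158) − 5(78) + 5
10·W = 1677.5 − 602.5 = 1075, so W = 107.5 kg.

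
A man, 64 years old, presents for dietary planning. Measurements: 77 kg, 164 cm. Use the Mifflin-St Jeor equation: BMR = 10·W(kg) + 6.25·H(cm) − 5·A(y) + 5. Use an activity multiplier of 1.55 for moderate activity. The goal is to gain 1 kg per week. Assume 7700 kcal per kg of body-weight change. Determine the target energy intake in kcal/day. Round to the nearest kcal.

3394 kcal/day

Mifflin-St Jeor (male): BMR = 10(77) + 6.25(164) − 5(64) + 5 = 770 + 1025 − 320 + 5 = 1480 kcal/day.
TEE = 1480 × 1.55 = 2294 kcal/day.
Required daily surplus = 1 × 7700 ÷ 7 = 1100 kcal/day.
Target intake = 2294 + 1100 = 3394 kcal/day.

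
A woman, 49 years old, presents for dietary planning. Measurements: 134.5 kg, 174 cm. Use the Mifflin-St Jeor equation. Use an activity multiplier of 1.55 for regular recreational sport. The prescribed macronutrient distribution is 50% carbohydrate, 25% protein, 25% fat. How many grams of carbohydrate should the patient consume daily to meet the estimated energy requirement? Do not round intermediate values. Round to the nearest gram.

393 g/day

Mifflin-St Jeor (female): BMR = 10(134.5) + 6.25(174) − 5(49) − 161 = 1345 + 1087.5 − 245 − 161 = 2026.5 kcal/day.
TEE = 2026.5 × 1.55 = 3141.075 kcal/day.
Carbohydrate energy = 50% × 3141.075 = 1570.5375 kcal.
Carbohydrate = 1570.5375 ÷ 4 kcal/g = 392.6344 g.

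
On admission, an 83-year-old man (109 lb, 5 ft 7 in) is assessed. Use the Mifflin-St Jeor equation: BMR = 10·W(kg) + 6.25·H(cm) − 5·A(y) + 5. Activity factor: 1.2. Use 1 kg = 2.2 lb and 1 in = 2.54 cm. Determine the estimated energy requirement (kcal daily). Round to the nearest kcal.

Convert to metric: weight = 109 ÷ 2.2 = 49.5455 kg; height = (5×12 + 7) × 2.54 = 67 × 2.54 = 170.18 cm.
Mifflin-St Jeor (male): BMR = 10(49.5455) + 6.25(170.18) − 5(83) + 5 = 495.4545 + 1063.625 − 415 + 5 = 1149.0795 kcal/day.
TEE = BMR × activity factor = 1149.0795 × 1.2 = 1378.8955 kcal/day.

1379 kcal daily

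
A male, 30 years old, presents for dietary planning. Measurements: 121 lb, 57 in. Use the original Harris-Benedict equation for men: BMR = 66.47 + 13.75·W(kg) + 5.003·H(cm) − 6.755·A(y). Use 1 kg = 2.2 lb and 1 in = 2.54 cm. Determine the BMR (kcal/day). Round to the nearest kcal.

1344 kcal/day

Convert to metric: weight = 121 ÷ 2.2 = 55 kg; height = 57 × 2.54 = 144.78 cm.
Harris-Benedict: BMR = 66.47 + 13.75(55) + 5.003(144.78) − 6.755(30) = 1344.4043 kcal/day.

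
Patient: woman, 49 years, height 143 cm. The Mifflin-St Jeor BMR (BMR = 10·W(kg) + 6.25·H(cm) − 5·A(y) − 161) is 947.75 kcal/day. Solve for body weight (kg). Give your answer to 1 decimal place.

46.0 kg

947.75 = 10·W + 6.25(143) − 5(49) − 161
10·W = 947.75 − 487.75 = 460, so W = 46 kg.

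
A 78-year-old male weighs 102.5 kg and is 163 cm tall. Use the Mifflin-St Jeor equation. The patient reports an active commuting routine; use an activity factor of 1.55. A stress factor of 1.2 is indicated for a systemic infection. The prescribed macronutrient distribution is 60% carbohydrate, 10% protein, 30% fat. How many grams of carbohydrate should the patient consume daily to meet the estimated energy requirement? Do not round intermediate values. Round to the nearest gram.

463 g/day

Mifflin-St Jeor (male): BMR = 10(102.5) + 6.25(163) − 5(78) + 5 = 1025 + 1018.75 − 390 + 5 = 1658.75 kcal/day.
TEE = 1658.75 × 1.55 = 2571.0625 kcal/day.
With stress factor 1.2: 2571.0625 × 1.2 = 3085.275 kcal/day.
Carbohydrate energy = 60% × 3085.275 = 1851.165 kcal.
Carbohydrate = 1851.165 ÷ 4 kcal/g = 462.7913 g.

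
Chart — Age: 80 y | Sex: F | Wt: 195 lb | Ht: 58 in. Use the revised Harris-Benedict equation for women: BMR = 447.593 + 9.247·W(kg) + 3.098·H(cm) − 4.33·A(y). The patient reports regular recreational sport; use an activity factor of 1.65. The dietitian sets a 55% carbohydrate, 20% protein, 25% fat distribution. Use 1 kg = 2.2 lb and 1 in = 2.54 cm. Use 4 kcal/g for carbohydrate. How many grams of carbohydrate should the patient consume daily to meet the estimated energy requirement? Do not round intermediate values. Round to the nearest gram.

312 g/day

Convert to metric: weight = 195 ÷ 2.2 = 88.6364 kg; height = 58 × 2.54 = 147.32 cm.
Harris-Benedict: BMR = 447.593 + 9.247(88.6364) + 3.098(147.32) − 4.33(80) = 1377.2108 kcal/day.
TEE = 1377.2108 × 1.65 = 2272.3978 kcal/day.
Carbohydrate energy = 55% × 2272.3978 = 1249.8188 kcal.
Carbohydrate = 1249.8188 ÷ 4 kcal/g = 312.4547 g.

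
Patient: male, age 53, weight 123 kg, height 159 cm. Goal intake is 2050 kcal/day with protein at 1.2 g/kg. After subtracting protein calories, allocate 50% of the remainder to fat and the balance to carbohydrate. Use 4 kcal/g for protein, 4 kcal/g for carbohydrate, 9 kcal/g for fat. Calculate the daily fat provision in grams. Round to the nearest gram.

Protein = 1.2 × 123 = 147.6 g → 147.6 × 4 = 590.4 kcal.
Non-protein calories = 2050 − 590.4 = 1459.6 kcal.
Fat: 50% × 1459.6 = 729.8 kcal; carbohydrate: 729.8 kcal.
Fat: 729.8 kcal ÷ 9 kcal/g = 81.0889 g.

81 g/day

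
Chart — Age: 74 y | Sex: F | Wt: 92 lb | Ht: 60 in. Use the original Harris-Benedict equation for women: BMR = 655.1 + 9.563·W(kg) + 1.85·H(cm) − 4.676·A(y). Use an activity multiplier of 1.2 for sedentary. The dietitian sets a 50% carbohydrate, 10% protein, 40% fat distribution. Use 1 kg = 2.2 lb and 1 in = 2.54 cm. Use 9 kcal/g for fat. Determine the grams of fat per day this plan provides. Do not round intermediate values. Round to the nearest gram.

Convert to metric: weight = 92 ÷ 2.2 = 41.8182 kg; height = 60 × 2.54 = 152.4 cm.
Harris-Benedict: BMR = 655.1 + 9.563(41.8182) + 1.85(152.4) − 4.676(74) = 990.9233 kcal/day.
TEE = 990.9233 × 1.2 = 1189.1079 kcal/day.
Fat energy = 40% × 1189.1079 = 475.6432 kcal.
Fat = 475.6432 ÷ 9 kcal/g = 52.8492 g.

53 g/day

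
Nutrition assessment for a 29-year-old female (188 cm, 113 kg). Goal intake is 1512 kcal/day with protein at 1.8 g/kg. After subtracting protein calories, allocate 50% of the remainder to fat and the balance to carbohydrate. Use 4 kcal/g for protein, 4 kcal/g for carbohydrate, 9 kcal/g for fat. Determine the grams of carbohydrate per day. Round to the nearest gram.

87 g/day

Protein = 1.8 × 113 = 203.4 g → 203.4 × 4 = 813.6 kcal.
Non-protein calories = 1512 − 813.6 = 698.4 kcal.
Fat: 50% × 698.4 = 349.2 kcal; carbohydrate: 349.2 kcal.
Carbohydrate: 349.2 kcal ÷ 4 kcal/g = 87.3 g.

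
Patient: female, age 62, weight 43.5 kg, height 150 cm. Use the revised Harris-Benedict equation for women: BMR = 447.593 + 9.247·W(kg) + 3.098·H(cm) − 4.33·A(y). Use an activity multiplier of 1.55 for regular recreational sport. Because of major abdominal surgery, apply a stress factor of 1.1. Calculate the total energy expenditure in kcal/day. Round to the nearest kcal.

Harris-Benedict: BMR = 447.593 + 9.247(43.5) + 3.098(150) − 4.33(62) = 1046.0775 kcal/day.
TEE = BMR × activity factor = 1046.0775 × 1.55 = 1621.4201 kcal/day.
Apply stress factor: 1621.4201 × 1.1 = 1783.5621 kcal/day.

1784 kcal/day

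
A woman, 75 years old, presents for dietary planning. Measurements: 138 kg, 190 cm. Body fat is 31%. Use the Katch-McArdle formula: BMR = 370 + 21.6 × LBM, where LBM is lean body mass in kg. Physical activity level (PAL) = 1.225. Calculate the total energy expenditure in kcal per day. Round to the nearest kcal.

LBM = 138 × (1 − 0.31) = 95.22 kg. Katch-McArdle: BMR = 370 + 21.6 × 95.22 = 2426.752 kcal/day.
TEE = BMR × activity factor = 2426.752 × 1.225 = 2972.7712 kcal/day.

2973 kcal per day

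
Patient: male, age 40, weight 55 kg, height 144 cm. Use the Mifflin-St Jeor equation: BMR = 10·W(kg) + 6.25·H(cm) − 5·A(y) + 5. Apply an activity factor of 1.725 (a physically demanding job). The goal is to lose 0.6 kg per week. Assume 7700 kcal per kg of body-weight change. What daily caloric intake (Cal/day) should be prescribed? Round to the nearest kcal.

1505 Cal/day

Mifflin-St Jeor (male): BMR = 10(55) + 6.25(144) − 5(40) + 5 = 550 + 900 − 200 + 5 = 1255 kcal/day.
TEE = 1255 × 1.725 = 2164.875 kcal/day.
Required daily deficit = 0.6 × 7700 ÷ 7 = 660 kcal/day.
Target intake = 2164.875 − 660 = 1504.875 kcal/day.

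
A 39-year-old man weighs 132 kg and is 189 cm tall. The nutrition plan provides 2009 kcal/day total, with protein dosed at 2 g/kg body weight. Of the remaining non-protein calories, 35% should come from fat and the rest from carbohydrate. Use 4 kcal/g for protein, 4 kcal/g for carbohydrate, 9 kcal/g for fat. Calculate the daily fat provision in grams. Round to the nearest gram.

37 g/day

Protein = 2 × 132 = 264 g → 264 × 4 = 1056 kcal.
Non-protein calories = 2009 − 1056 = 953 kcal.
Fat: 35% × 953 = 333.55 kcal; carbohydrate: 619.45 kcal.
Fat: 333.55 kcal ÷ 9 kcal/g = 37.0611 g.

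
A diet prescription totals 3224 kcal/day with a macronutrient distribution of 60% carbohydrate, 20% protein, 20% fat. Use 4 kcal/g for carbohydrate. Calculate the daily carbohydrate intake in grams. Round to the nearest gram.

484 g/day

Carbohydrate energy = 60% × 3224 = 1934.4 kcal.
At 4 kcal/g: 1934.4 ÷ 4 = 483.6 g.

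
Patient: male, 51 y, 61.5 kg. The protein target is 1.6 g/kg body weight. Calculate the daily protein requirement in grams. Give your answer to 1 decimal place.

Protein = 1.6 g/kg × 61.5 kg = 98.4 g/day.

98.4 g/day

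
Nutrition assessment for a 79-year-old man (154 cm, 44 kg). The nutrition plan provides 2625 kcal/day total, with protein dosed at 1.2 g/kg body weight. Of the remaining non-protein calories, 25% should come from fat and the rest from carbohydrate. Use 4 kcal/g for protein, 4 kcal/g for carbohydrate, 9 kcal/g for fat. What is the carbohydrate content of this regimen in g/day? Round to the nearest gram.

453 g/day

Protein = 1.2 × 44 = 52.8 g → 52.8 × 4 = 211.2 kcal.
Non-protein calories = 2625 − 211.2 = 2413.8 kcal.
Fat: 25% × 2413.8 = 603.45 kcal; carbohydrate: 1810.35 kcal.
Carbohydrate: 1810.35 kcal ÷ 4 kcal/g = 452.5875 g.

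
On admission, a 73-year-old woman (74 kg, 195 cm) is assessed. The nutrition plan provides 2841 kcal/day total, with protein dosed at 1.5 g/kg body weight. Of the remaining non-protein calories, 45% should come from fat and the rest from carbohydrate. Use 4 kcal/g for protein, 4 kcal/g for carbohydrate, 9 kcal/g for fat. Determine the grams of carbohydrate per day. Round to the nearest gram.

330 g/day

Protein = 1.5 × 74 = 111 g → 111 × 4 = 444 kcal.
Non-protein calories = 2841 − 444 = 2397 kcal.
Fat: 45% × 2397 = 1078.65 kcal; carbohydrate: 1318.35 kcal.
Carbohydrate: 1318.35 kcal ÷ 4 kcal/g = 329.5875 g.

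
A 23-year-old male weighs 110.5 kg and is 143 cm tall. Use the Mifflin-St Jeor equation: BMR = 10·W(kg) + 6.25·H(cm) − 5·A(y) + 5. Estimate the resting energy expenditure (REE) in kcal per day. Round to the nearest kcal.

1889 kcal per day

Mifflin-St Jeor (male): BMR = 10(110.5) + 6.25(143) − 5(23) + 5 = 1105 + 893.75 − 115 + 5 = 1888.75 kcal/day.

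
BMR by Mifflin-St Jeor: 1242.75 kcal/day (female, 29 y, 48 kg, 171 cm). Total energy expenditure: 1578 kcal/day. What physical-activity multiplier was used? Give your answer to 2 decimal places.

1.27

Activity factor = TEE ÷ BMR = 1578 ÷ 1242.75 = 1.27.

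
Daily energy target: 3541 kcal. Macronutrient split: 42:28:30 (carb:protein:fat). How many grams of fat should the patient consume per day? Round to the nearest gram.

118 g/day

Fat energy = 30% × 3541 = 1062.3 kcal.
At 9 kcal/g: 1062.3 ÷ 9 = 118.0333 g.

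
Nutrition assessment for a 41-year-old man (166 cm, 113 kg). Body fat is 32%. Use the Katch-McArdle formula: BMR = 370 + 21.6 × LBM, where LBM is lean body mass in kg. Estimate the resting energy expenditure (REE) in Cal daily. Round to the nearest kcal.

2030 Cal daily

LBM = 113 × (1 − 0.32) = 76.84 kg. Katch-McArdle: BMR = 370 + 21.6 × 76.84 = 2029.744 kcal/day.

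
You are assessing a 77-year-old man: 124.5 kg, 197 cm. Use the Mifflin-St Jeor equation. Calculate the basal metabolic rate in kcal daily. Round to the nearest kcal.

2096 kcal daily

Mifflin-St Jeor (male): BMR = 10(124.5) + 6.25(197) − 5(77) + 5 = 1245 + 1231.25 − 385 + 5 = 2096.25 kcal/day.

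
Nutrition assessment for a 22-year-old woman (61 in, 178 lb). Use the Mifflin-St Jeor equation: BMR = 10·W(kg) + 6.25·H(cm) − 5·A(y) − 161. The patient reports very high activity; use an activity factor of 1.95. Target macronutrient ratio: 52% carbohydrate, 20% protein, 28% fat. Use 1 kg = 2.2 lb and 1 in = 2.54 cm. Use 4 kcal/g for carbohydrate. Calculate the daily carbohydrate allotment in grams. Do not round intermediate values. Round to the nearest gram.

382 g/day

Convert to metric: weight = 178 ÷ 2.2 = 80.9091 kg; height = 61 × 2.54 = 154.94 cm.
Mifflin-St Jeor (female): BMR = 10(80.9091) + 6.25(154.94) − 5(22) − 161 = 809.0909 + 968.375 − 110 − 161 = 1506.4659 kcal/day.
TEE = 1506.4659 × 1.95 = 2937.6085 kcal/day.
Carbohydrate energy = 52% × 2937.6085 = 1527.5564 kcal.
Carbohydrate = 1527.5564 ÷ 4 kcal/g = 381.8891 g.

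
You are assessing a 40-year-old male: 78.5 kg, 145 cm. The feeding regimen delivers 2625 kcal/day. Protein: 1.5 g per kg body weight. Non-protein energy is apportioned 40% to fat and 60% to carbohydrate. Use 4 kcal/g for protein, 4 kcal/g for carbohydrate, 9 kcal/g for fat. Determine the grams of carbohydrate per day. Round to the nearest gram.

323 g/day

Protein = 1.5 × 78.5 = 117.75 g → 117.75 × 4 = 471 kcal.
Non-protein calories = 2625 − 471 = 2154 kcal.
Fat: 40% × 2154 = 861.6 kcal; carbohydrate: 1292.4 kcal.
Carbohydrate: 1292.4 kcal ÷ 4 kcal/g = 323.1 g.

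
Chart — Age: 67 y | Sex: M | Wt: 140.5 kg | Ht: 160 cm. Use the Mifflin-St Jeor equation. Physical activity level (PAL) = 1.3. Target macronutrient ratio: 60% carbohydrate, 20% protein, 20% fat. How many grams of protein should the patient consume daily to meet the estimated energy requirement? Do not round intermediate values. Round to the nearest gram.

Mifflin-St Jeor (male): BMR = 10(140.5) + 6.25(160) − 5(67) + 5 = 1405 + 1000 − 335 + 5 = 2075 kcal/day.
TEE = 2075 × 1.3 = 2697.5 kcal/day.
Protein energy = 20% × 2697.5 = 539.5 kcal.
Protein = 539.5 ÷ 4 kcal/g = 134.875 g.

135 g/day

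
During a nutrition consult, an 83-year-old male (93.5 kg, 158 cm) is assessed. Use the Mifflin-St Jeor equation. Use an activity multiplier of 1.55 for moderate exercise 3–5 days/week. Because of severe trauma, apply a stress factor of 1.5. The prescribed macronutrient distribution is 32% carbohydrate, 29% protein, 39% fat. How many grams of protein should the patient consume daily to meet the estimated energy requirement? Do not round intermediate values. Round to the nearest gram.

255 g/day

Mifflin-St Jeor (male): BMR = 10(93.5) + 6.25(158) − 5(83) + 5 = 935 + 987.5 − 415 + 5 = 1512.5 kcal/day.
TEE = 1512.5 × 1.55 = 2344.375 kcal/day.
With stress factor 1.5: 2344.375 × 1.5 = 3516.5625 kcal/day.
Protein energy = 29% × 3516.5625 = 1019.8031 kcal.
Protein = 1019.8031 ÷ 4 kcal/g = 254.9508 g.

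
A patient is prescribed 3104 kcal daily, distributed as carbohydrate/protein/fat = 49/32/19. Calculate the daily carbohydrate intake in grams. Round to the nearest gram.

Carbohydrate energy = 49% × 3104 = 1520.96 kcal.
At 4 kcal/g: 1520.96 ÷ 4 = 380.24 g.

380 g/day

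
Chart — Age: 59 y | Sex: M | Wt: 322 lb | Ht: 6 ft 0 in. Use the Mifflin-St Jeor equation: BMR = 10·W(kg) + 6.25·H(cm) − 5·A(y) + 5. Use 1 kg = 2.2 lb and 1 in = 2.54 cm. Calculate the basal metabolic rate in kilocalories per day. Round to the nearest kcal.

2317 kilocalories per day

Convert to metric: weight = 322 ÷ 2.2 = 146.3636 kg; height = (6×12 + 0) × 2.54 = 72 × 2.54 = 182.88 cm.
Mifflin-St Jeor (male): BMR = 10(146.3636) + 6.25(182.88) − 5(59) + 5 = 1463.6364 + 1143 − 295 + 5 = 2316.6364 kcal/day.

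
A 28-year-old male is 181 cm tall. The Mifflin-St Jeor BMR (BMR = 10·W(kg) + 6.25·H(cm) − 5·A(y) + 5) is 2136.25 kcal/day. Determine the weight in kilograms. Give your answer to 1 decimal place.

114.0 kg

2136.25 = 10·W + 6.25(181) − 5(28) + 5
10·W = 2136.25 − 996.25 = 1140, so W = 114 kg.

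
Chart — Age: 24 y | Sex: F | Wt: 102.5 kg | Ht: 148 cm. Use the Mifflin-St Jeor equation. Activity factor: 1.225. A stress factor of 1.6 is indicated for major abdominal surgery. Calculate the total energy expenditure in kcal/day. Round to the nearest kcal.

Mifflin-St Jeor (female): BMR = 10(102.5) + 6.25(148) − 5(24) − 161 = 1025 + 925 − 120 − 161 = 1669 kcal/day.
TEE = BMR × activity factor = 1669 × 1.225 = 2044.525 kcal/day.
Apply stress factor: 2044.525 × 1.6 = 3271.24 kcal/day.

3271 kcal/day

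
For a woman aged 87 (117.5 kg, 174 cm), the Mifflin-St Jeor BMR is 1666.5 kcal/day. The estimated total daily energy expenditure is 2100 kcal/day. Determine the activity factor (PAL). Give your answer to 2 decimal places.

Activity factor = TEE ÷ BMR = 2100 ÷ 1666.5 = 1.26.

1.26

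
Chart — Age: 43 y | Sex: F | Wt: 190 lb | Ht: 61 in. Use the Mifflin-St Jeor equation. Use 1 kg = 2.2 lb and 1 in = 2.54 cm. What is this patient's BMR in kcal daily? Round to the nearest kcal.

Convert to metric: weight = 190 ÷ 2.2 = 86.3636 kg; height = 61 × 2.54 = 154.94 cm.
Mifflin-St Jeor (female): BMR = 10(86.3636) + 6.25(154.94) − 5(43) − 161 = 863.6364 + 968.375 − 215 − 161 = 1456.0114 kcal/day.

1456 kcal daily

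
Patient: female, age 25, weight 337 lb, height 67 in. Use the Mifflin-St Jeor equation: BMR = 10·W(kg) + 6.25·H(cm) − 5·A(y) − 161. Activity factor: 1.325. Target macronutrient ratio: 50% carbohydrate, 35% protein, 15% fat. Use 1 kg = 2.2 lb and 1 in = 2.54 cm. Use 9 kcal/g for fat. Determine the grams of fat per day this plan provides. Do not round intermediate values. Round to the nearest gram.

Convert to metric: weight = 337 ÷ 2.2 = 153.1818 kg; height = 67 × 2.54 = 170.18 cm.
Mifflin-St Jeor (female): BMR = 10(153.1818) + 6.25(170.18) − 5(25) − 161 = 1531.8182 + 1063.625 − 125 − 161 = 2309.4432 kcal/day.
TEE = 2309.4432 × 1.325 = 3060.0122 kcal/day.
Fat energy = 15% × 3060.0122 = 459.0018 kcal.
Fat = 459.0018 ÷ 9 kcal/g = 51.0002 g.

51 g/day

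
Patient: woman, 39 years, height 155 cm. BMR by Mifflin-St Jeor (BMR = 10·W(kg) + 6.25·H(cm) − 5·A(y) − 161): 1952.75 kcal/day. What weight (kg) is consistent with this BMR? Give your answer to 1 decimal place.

134.0 kg

1952.75 = 10·W + 6.25(155) − 5(39) − 161
10·W = 1952.75 − 612.75 = 1340, so W = 134 kg.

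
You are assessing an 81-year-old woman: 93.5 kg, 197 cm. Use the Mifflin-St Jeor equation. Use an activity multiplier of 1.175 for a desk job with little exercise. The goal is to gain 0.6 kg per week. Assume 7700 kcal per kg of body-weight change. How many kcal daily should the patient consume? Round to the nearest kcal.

2540 kcal daily

Mifflin-St Jeor (female): BMR = 10(93.5) + 6.25(197) − 5(81) − 161 = 935 + 1231.25 − 405 − 161 = 1600.25 kcal/day.
TEE = 1600.25 × 1.175 = 1880.2938 kcal/day.
Required daily surplus = 0.6 × 7700 ÷ 7 = 660 kcal/day.
Target intake = 1880.2938 + 660 = 2540.2938 kcal/day.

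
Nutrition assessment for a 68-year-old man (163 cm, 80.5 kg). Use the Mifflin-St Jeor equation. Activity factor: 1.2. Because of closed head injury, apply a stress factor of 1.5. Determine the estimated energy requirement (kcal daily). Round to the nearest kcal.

Mifflin-St Jeor (male): BMR = 10(80.5) + 6.25(163) − 5(68) + 5 = 805 + 1018.75 − 340 + 5 = 1488.75 kcal/day.
TEE = BMR × activity factor = 1488.75 × 1.2 = 1786.5 kcal/day.
Apply stress factor: 1786.5 × 1.5 = 2679.75 kcal/day.

2680 kcal daily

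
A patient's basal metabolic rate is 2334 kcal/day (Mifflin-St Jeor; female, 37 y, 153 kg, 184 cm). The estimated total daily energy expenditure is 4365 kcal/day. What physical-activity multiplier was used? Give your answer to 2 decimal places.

1.87

Activity factor = TEE ÷ BMR = 4365 ÷ 2334 = 1.87.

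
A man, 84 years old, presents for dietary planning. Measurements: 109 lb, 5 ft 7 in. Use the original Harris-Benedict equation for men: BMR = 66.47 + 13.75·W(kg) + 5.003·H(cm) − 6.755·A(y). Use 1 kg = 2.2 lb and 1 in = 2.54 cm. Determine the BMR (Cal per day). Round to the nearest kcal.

Convert to metric: weight = 109 ÷ 2.2 = 49.5455 kg; height = (5×12 + 7) × 2.54 = 67 × 2.54 = 170.18 cm.
Harris-Benedict: BMR = 66.47 + 13.75(49.5455) + 5.003(170.18) − 6.755(84) = 1031.7105 kcal/day.

1032 Cal per day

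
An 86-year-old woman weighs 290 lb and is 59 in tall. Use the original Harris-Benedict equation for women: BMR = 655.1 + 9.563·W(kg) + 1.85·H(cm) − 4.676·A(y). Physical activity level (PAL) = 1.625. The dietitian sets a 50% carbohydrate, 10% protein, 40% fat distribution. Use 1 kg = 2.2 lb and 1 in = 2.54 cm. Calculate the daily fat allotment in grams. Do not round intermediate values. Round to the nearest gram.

Convert to metric: weight = 290 ÷ 2.2 = 131.8182 kg; height = 59 × 2.54 = 149.86 cm.
Harris-Benedict: BMR = 655.1 + 9.563(131.8182) + 1.85(149.86) − 4.676(86) = 1790.7823 kcal/day.
TEE = 1790.7823 × 1.625 = 2910.0212 kcal/day.
Fat energy = 40% × 2910.0212 = 1164.0085 kcal.
Fat = 1164.0085 ÷ 9 kcal/g = 129.3343 g.

129 g/day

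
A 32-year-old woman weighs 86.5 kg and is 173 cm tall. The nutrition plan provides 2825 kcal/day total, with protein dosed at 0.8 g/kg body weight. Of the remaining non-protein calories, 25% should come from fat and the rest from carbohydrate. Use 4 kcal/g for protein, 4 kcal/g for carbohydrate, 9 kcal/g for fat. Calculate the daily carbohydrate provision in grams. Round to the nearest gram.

Protein = 0.8 × 86.5 = 69.2 g → 69.2 × 4 = 276.8 kcal.
Non-protein calories = 2825 − 276.8 = 2548.2 kcal.
Fat: 25% × 2548.2 = 637.05 kcal; carbohydrate: 1911.15 kcal.
Carbohydrate: 1911.15 kcal ÷ 4 kcal/g = 477.7875 g.

478 g/day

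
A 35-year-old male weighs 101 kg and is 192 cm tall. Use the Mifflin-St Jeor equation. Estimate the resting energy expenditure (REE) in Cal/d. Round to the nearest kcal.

Mifflin-St Jeor (male): BMR = 10(101) + 6.25(192) − 5(35) + 5 = 1010 + 1200 − 175 + 5 = 2040 kcal/day.

2040 Cal/d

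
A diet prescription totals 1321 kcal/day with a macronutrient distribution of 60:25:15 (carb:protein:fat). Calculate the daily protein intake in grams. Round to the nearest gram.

Protein energy = 25% × 1321 = 330.25 kcal.
At 4 kcal/g: 330.25 ÷ 4 = 82.5625 g.

83 g/day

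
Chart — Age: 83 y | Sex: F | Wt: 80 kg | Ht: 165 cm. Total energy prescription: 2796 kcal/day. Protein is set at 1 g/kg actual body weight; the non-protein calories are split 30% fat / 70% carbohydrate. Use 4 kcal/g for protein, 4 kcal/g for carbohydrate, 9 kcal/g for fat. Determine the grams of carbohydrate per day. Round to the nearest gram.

Protein = 1 × 80 = 80 g → 80 × 4 = 320 kcal.
Non-protein calories = 2796 − 320 = 2476 kcal.
Fat: 30% × 2476 = 742.8 kcal; carbohydrate: 1733.2 kcal.
Carbohydrate: 1733.2 kcal ÷ 4 kcal/g = 433.3 g.

433 g/day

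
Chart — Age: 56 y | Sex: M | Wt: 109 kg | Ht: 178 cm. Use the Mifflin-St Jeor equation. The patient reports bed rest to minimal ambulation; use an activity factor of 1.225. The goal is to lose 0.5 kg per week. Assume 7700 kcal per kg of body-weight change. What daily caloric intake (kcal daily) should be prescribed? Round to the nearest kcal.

Mifflin-St Jeor (male): BMR = 10(109) + 6.25(178) − 5(56) + 5 = 1090 + 1112.5 − 280 + 5 = 1927.5 kcal/day.
TEE = 1927.5 × 1.225 = 2361.1875 kcal/day.
Required daily deficit = 0.5 × 7700 ÷ 7 = 550 kcal/day.
Target intake = 2361.1875 − 550 = 1811.1875 kcal/day.

1811 kcal daily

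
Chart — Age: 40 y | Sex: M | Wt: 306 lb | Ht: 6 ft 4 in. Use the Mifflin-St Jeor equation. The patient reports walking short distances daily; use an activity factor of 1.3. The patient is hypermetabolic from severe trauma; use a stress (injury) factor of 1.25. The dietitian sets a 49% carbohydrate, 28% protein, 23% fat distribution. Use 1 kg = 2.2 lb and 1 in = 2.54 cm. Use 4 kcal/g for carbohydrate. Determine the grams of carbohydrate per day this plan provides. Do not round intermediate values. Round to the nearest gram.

478 g/day

Convert to metric: weight = 306 ÷ 2.2 = 139.0909 kg; height = (6×12 + 4) × 2.54 = 76 × 2.54 = 193.04 cm.
Mifflin-St Jeor (male): BMR = 10(139.0909) + 6.25(193.04) − 5(40) + 5 = 1390.9091 + 1206.5 − 200 + 5 = 2402.4091 kcal/day.
TEE = 2402.4091 × 1.3 = 3123.1318 kcal/day.
With stress factor 1.25: 3123.1318 × 1.25 = 3903.9148 kcal/day.
Carbohydrate energy = 49% × 3903.9148 = 1912.9182 kcal.
Carbohydrate = 1912.9182 ÷ 4 kcal/g = 478.2296 g.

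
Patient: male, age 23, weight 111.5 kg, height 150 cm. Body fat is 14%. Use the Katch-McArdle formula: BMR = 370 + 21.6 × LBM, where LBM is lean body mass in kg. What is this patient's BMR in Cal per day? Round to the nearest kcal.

LBM = 111.5 × (1 − 0.14) = 95.89 kg. Katch-McArdle: BMR = 370 + 21.6 × 95.89 = 2441.224 kcal/day.

2441 Cal per day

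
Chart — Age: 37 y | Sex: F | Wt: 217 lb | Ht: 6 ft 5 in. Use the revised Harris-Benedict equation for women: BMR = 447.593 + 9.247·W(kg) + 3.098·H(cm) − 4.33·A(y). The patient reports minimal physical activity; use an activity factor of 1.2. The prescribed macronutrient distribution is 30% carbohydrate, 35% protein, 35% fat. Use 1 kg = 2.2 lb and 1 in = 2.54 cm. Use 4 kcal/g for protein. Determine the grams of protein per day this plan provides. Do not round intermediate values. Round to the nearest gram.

Convert to metric: weight = 217 ÷ 2.2 = 98.6364 kg; height = (6×12 + 5) × 2.54 = 77 × 2.54 = 195.58 cm.
Harris-Benedict: BMR = 447.593 + 9.247(98.6364) + 3.098(195.58) − 4.33(37) = 1805.3803 kcal/day.
TEE = 1805.3803 × 1.2 = 2166.4564 kcal/day.
Protein energy = 35% × 2166.4564 = 758.2597 kcal.
Protein = 758.2597 ÷ 4 kcal/g = 189.5649 g.

190 g/day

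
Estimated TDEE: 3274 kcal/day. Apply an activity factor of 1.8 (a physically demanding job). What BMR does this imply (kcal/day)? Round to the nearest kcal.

1819 kcal/day

BMR = TEE ÷ activity factor = 3274 ÷ 1.8 = 1818.8889 kcal/day.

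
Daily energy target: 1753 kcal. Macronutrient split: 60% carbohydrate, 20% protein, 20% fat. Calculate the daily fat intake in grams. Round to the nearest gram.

Fat energy = 20% × 1753 = 350.6 kcal.
At 9 kcal/g: 350.6 ÷ 9 = 38.9556 g.

39 g/day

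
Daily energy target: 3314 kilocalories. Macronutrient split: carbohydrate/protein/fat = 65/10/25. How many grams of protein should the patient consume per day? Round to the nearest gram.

83 g/day

Protein energy = 10% × 3314 = 331.4 kcal.
At 4 kcal/g: 331.4 ÷ 4 = 82.85 g.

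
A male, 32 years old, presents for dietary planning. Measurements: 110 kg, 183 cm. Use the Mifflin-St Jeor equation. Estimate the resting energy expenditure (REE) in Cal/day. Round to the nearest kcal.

Mifflin-St Jeor (male): BMR = 10(110) + 6.25(183) − 5(32) + 5 = 1100 + 1143.75 − 160 + 5 = 2088.75 kcal/day.

2089 Cal/day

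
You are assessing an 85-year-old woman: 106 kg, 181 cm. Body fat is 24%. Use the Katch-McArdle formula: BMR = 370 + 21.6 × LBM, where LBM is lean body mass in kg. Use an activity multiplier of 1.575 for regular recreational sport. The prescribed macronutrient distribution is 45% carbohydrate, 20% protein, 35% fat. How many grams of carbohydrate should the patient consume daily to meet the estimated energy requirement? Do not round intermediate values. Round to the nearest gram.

LBM = 106 × (1 − 0.24) = 80.56 kg. Katch-McArdle: BMR = 370 + 21.6 × 80.56 = 2110.096 kcal/day.
TEE = 2110.096 × 1.575 = 3323.4012 kcal/day.
Carbohydrate energy = 45% × 3323.4012 = 1495.5305 kcal.
Carbohydrate = 1495.5305 ÷ 4 kcal/g = 373.8826 g.

374 g/day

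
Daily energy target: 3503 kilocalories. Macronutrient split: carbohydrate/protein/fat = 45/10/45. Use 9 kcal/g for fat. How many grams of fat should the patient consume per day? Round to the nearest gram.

175 g/day

Fat energy = 45% × 3503 = 1576.35 kcal.
At 9 kcal/g: 1576.35 ÷ 9 = 175.15 g.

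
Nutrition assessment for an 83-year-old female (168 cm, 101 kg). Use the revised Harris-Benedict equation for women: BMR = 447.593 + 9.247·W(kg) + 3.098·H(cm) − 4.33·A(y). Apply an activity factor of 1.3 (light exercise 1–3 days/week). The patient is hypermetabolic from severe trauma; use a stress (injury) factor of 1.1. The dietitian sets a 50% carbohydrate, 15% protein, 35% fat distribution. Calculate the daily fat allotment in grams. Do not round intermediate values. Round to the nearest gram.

Harris-Benedict: BMR = 447.593 + 9.247(101) + 3.098(168) − 4.33(83) = 1542.614 kcal/day.
TEE = 1542.614 × 1.3 = 2005.3982 kcal/day.
With stress factor 1.1: 2005.3982 × 1.1 = 2205.938 kcal/day.
Fat energy = 35% × 2205.938 = 772.0783 kcal.
Fat = 772.0783 ÷ 9 kcal/g = 85.7865 g.

86 g/day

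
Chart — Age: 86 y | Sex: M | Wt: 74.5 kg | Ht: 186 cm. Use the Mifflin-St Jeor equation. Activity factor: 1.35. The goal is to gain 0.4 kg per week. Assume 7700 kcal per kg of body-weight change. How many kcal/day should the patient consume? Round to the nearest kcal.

2441 kcal/day

Mifflin-St Jeor (male): BMR = 10(74.5) + 6.25(186) − 5(86) + 5 = 745 + 1162.5 − 430 + 5 = 1482.5 kcal/day.
TEE = 1482.5 × 1.35 = 2001.375 kcal/day.
Required daily surplus = 0.4 × 7700 ÷ 7 = 440 kcal/day.
Target intake = 2001.375 + 440 = 2441.375 kcal/day.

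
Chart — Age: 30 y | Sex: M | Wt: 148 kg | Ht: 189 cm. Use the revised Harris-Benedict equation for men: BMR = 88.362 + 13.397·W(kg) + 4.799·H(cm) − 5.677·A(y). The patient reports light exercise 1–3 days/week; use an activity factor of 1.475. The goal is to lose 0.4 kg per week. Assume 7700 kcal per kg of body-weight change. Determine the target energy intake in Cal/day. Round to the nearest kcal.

Harris-Benedict: BMR = 88.362 + 13.397(148) + 4.799(189) − 5.677(30) = 2807.819 kcal/day.
TEE = 2807.819 × 1.475 = 4141.533 kcal/day.
Required daily deficit = 0.4 × 7700 ÷ 7 = 440 kcal/day.
Target intake = 4141.533 − 440 = 3701.533 kcal/day.

3702 Cal/day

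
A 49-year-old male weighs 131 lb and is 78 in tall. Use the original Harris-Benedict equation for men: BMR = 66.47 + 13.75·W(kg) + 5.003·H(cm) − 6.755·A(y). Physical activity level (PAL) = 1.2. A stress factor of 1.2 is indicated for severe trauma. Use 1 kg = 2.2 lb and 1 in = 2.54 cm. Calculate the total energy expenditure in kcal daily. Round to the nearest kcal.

Convert to metric: weight = 131 ÷ 2.2 = 59.5455 kg; height = 78 × 2.54 = 198.12 cm.
Harris-Benedict: BMR = 66.47 + 13.75(59.5455) + 5.003(198.12) − 6.755(49) = 1545.4194 kcal/day.
TEE = BMR × activity factor = 1545.4194 × 1.2 = 1854.5032 kcal/day.
Apply stress factor: 1854.5032 × 1.2 = 2225.4039 kcal/day.

2225 kcal daily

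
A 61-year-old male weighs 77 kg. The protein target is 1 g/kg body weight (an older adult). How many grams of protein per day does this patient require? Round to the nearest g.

77 g/day

Protein = 1 g/kg × 77 kg = 77 g/day.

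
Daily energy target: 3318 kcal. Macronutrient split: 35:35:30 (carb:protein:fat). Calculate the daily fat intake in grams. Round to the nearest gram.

Fat energy = 30% × 3318 = 995.4 kcal.
At 9 kcal/g: 995.4 ÷ 9 = 110.6 g.

111 g/day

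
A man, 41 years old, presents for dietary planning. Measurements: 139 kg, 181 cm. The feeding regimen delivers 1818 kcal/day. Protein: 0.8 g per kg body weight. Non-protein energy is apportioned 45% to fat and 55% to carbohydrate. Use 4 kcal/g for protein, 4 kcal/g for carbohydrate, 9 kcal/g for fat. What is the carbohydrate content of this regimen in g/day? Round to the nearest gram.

Protein = 0.8 × 139 = 111.2 g → 111.2 × 4 = 444.8 kcal.
Non-protein calories = 1818 − 444.8 = 1373.2 kcal.
Fat: 45% × 1373.2 = 617.94 kcal; carbohydrate: 755.26 kcal.
Carbohydrate: 755.26 kcal ÷ 4 kcal/g = 188.815 g.

189 g/day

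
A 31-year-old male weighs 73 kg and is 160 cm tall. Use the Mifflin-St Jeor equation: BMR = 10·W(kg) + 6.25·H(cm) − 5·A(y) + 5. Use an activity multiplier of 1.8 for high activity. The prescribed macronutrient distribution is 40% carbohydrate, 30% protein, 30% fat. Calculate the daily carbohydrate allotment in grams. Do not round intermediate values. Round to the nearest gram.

Mifflin-St Jeor (male): BMR = 10(73) + 6.25(160) − 5(31) + 5 = 730 + 1000 − 155 + 5 = 1580 kcal/day.
TEE = 1580 × 1.8 = 2844 kcal/day.
Carbohydrate energy = 40% × 2844 = 1137.6 kcal.
Carbohydrate = 1137.6 ÷ 4 kcal/g = 284.4 g.

284 g/day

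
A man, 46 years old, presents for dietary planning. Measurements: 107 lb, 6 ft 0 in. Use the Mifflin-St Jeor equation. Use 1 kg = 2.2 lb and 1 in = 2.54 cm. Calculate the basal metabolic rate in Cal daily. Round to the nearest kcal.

Convert to metric: weight = 107 ÷ 2.2 = 48.6364 kg; height = (6×12 + 0) × 2.54 = 72 × 2.54 = 182.88 cm.
Mifflin-St Jeor (male): BMR = 10(48.6364) + 6.25(182.88) − 5(46) + 5 = 486.3636 + 1143 − 230 + 5 = 1404.3636 kcal/day.

1404 Cal daily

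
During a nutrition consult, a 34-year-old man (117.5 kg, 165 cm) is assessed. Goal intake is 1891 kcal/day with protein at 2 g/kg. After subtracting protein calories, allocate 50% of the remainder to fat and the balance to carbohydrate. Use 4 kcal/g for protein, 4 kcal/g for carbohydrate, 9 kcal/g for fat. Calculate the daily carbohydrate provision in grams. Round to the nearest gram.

119 g/day

Protein = 2 × 117.5 = 235 g → 235 × 4 = 940 kcal.
Non-protein calories = 1891 − 940 = 951 kcal.
Fat: 50% × 951 = 475.5 kcal; carbohydrate: 475.5 kcal.
Carbohydrate: 475.5 kcal ÷ 4 kcal/g = 118.875 g.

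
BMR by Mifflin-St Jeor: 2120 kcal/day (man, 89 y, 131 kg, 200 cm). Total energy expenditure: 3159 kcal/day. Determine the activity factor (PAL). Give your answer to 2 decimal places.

Activity factor = TEE ÷ BMR = 3159 ÷ 2120 = 1.49.

1.49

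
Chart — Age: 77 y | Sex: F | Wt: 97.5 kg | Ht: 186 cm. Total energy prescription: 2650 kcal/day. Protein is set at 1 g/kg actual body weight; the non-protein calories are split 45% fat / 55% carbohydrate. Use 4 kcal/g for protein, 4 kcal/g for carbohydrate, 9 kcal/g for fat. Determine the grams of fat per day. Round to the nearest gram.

Protein = 1 × 97.5 = 97.5 g → 97.5 × 4 = 390 kcal.
Non-protein calories = 2650 − 390 = 2260 kcal.
Fat: 45% × 2260 = 1017 kcal; carbohydrate: 1243 kcal.
Fat: 1017 kcal ÷ 9 kcal/g = 113 g.

113 g/day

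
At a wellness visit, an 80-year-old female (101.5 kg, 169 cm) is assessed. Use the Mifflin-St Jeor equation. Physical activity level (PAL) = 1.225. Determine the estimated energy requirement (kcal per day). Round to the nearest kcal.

Mifflin-St Jeor (female): BMR = 10(101.5) + 6.25(169) − 5(80) − 161 = 1015 + 1056.25 − 400 − 161 = 1510.25 kcal/day.
TEE = BMR × activity factor = 1510.25 × 1.225 = 1850.0563 kcal/day.

1850 kcal per day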